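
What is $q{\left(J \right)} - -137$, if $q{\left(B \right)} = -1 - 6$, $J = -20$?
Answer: $130$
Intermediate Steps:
$q{\left(B \right)} = -7$
$q{\left(J \right)} - -137 = -7 - -137 = -7 + 137 = 130$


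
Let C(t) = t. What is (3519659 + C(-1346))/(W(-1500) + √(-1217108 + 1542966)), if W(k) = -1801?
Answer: -2112160571/972581 - 1172771*√325858/972581 ≈ -2860.0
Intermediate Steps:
(3519659 + C(-1346))/(W(-1500) + √(-1217108 + 1542966)) = (3519659 - 1346)/(-1801 + √(-1217108 + 1542966)) = 3518313/(-1801 + √325858)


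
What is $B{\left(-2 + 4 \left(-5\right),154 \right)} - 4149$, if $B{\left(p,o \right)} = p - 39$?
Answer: $-4210$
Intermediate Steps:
$B{\left(p,o \right)} = -39 + p$
$B{\left(-2 + 4 \left(-5\right),154 \right)} - 4149 = \left(-39 + \left(-2 + 4 \left(-5\right)\right)\right) - 4149 = \left(-39 - 22\right) - 4149 = -61 - 4149 = -4210$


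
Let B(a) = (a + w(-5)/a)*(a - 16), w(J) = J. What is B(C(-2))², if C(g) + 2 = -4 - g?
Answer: 3025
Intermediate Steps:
C(g) = -6 - g (C(g) = -2 + (-4 - g) = -6 - g)
B(a) = (-16 + a)*(a - 5/a) (B(a) = (a - 5/a)*(a - 16) = (a - 5/a)*(-16 + a) = (-16 + a)*(a - 5/a))
B(C(-2))² = (-5 + (-6 - 1*(-2))² - 16*(-6 - 1*(-2)) + 80/(-6 - 1*(-2)))² = (-5 + (-6 + 2)² - 16*(-6 + 2) + 80/(-6 + 2))² = (-5 + (-4)² - 16*(-4) + 80/(-4))² = (-5 + 16 + 64 + 80*(-¼))² = (-5 + 16 + 64 - 20)² = 55² = 3025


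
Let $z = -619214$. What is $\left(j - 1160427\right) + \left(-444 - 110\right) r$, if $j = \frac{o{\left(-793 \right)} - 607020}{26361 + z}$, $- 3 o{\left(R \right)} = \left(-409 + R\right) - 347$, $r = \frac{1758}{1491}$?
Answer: $- \frac{1026328772903450}{883943823} \approx -1.1611 \cdot 10^{6}$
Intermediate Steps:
$r = \frac{586}{497}$ ($r = 1758 \cdot \frac{1}{1491} = \frac{586}{497} \approx 1.1791$)
$o{\left(R \right)} = 252 - \frac{R}{3}$ ($o{\left(R \right)} = - \frac{\left(-409 + R\right) - 347}{3} = - \frac{-756 + R}{3} = 252 - \frac{R}{3}$)
$j = \frac{1819511}{1778559}$ ($j = \frac{\left(252 - - \frac{793}{3}\right) - 607020}{26361 - 619214} = \frac{\left(252 + \frac{793}{3}\right) - 607020}{-592853} = \left(\frac{1549}{3} - 607020\right) \left(- \frac{1}{592853}\right) = \left(- \frac{1819511}{3}\right) \left(- \frac{1}{592853}\right) = \frac{1819511}{1778559} \approx 1.023$)
$\left(j - 1160427\right) + \left(-444 - 110\right) r = \left(\frac{1819511}{1778559} - 1160427\right) + \left(-444 - 110\right) \frac{586}{497} = - \frac{2063886065182}{1778559} + \left(-444 - 110\right) \frac{586}{497} = - \frac{2063886065182}{1778559} - \frac{324644}{497} = - \frac{1026328772903450}{883943823}$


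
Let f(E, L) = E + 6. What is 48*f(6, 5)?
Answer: 576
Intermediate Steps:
f(E, L) = 6 + E
48*f(6, 5) = 48*(6 + 6) = 48*12 = 576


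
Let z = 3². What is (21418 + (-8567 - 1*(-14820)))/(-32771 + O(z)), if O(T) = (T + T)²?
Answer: -27671/32447 ≈ -0.85281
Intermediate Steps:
z = 9
O(T) = 4*T² (O(T) = (2*T)² = 4*T²)
(21418 + (-8567 - 1*(-14820)))/(-32771 + O(z)) = (21418 + (-8567 - 1*(-14820)))/(-32771 + 4*9²) = (21418 + (-8567 + 14820))/(-32771 + 4*81) = (21418 + 6253)/(-32771 + 324) = 27671/(-32447) = 27671*(-1/32447) = -27671/32447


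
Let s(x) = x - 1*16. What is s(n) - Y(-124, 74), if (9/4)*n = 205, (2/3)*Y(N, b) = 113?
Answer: -1699/18 ≈ -94.389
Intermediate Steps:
Y(N, b) = 339/2 (Y(N, b) = (3/2)*113 = 339/2)
n = 820/9 (n = (4/9)*205 = 820/9 ≈ 91.111)
s(x) = -16 + x (s(x) = x - 16 = -16 + x)
s(n) - Y(-124, 74) = (-16 + 820/9) - 1*339/2 = 676/9 - 339/2 = -1699/18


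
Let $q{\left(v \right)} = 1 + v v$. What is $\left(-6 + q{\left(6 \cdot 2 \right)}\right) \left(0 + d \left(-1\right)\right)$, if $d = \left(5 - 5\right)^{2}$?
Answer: $0$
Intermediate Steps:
$d = 0$ ($d = 0^{2} = 0$)
$q{\left(v \right)} = 1 + v^{2}$
$\left(-6 + q{\left(6 \cdot 2 \right)}\right) \left(0 + d \left(-1\right)\right) = \left(-6 + \left(1 + \left(6 \cdot 2\right)^{2}\right)\right) \left(0 + 0 \left(-1\right)\right) = \left(-6 + \left(1 + 12^{2}\right)\right) \left(0 + 0\right) = \left(-6 + \left(1 + 144\right)\right) 0 = \left(-6 + 145\right) 0 = 139 \cdot 0 = 0$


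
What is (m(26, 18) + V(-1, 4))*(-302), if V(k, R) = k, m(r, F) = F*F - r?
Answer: -89694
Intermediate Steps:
m(r, F) = F² - r
(m(26, 18) + V(-1, 4))*(-302) = ((18² - 1*26) - 1)*(-302) = ((324 - 26) - 1)*(-302) = (298 - 1)*(-302) = 297*(-302) = -89694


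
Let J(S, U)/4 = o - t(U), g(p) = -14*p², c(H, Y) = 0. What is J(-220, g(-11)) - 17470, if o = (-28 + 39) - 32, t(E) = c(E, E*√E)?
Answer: -17554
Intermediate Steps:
t(E) = 0
o = -21 (o = 11 - 32 = -21)
J(S, U) = -84 (J(S, U) = 4*(-21 - 1*0) = 4*(-21 + 0) = 4*(-21) = -84)
J(-220, g(-11)) - 17470 = -84 - 17470 = -17554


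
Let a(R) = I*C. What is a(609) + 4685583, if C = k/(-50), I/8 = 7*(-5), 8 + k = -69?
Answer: 23425759/5 ≈ 4.6852e+6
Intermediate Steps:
k = -77 (k = -8 - 69 = -77)
I = -280 (I = 8*(7*(-5)) = 8*(-35) = -280)
C = 77/50 (C = -77/(-50) = -77*(-1/50) = 77/50 ≈ 1.5400)
a(R) = -2156/5 (a(R) = -280*77/50 = -2156/5)
a(609) + 4685583 = -2156/5 + 4685583 = 23425759/5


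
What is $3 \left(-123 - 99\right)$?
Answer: $-666$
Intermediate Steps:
$3 \left(-123 - 99\right) = 3 \left(-222\right) = -666$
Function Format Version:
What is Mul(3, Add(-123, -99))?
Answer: -666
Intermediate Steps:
Mul(3, Add(-123, -99)) = Mul(3, -222) = -666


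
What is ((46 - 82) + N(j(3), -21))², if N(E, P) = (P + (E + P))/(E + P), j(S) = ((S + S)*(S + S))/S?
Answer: 9604/9 ≈ 1067.1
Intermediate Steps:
j(S) = 4*S (j(S) = ((2*S)*(2*S))/S = (4*S²)/S = 4*S)
N(E, P) = (E + 2*P)/(E + P)
((46 - 82) + N(j(3), -21))² = ((46 - 82) + (4*3 + 2*(-21))/(4*3 - 21))² = (-36 + (12 - 42)/(12 - 21))² = (-36 - 30/(-9))² = (-36 - ⅑*(-30))² = (-36 + 10/3)² = (-98/3)² = 9604/9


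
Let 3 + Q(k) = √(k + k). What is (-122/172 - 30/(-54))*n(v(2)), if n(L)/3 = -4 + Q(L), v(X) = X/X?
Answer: 833/258 - 119*√2/258 ≈ 2.5764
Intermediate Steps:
Q(k) = -3 + √2*√k (Q(k) = -3 + √(k + k) = -3 + √(2*k) = -3 + √2*√k)
v(X) = 1
n(L) = -21 + 3*√2*√L (n(L) = 3*(-4 + (-3 + √2*√L)) = 3*(-7 + √2*√L) = -21 + 3*√2*√L)
(-122/172 - 30/(-54))*n(v(2)) = (-122/172 - 30/(-54))*(-21 + 3*√2*√1) = (-122*1/172 - 30*(-1/54))*(-21 + 3*√2*1) = (-61/86 + 5/9)*(-21 + 3*√2) = -119*(-21 + 3*√2)/774 = 833/258 - 119*√2/258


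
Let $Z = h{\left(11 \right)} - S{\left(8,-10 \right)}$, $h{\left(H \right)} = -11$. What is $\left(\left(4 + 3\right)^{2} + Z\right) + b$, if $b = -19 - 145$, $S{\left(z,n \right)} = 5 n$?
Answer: $-76$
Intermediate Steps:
$Z = 39$ ($Z = -11 - 5 \left(-10\right) = -11 - -50 = -11 + 50 = 39$)
$b = -164$ ($b = -19 - 145 = -164$)
$\left(\left(4 + 3\right)^{2} + Z\right) + b = \left(\left(4 + 3\right)^{2} + 39\right) - 164 = \left(7^{2} + 39\right) - 164 = \left(49 + 39\right) - 164 = 88 - 164 = -76$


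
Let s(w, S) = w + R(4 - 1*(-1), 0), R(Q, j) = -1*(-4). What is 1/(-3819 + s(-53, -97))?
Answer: -1/3868 ≈ -0.00025853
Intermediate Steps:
R(Q, j) = 4
s(w, S) = 4 + w (s(w, S) = w + 4 = 4 + w)
1/(-3819 + s(-53, -97)) = 1/(-3819 + (4 - 53)) = 1/(-3819 - 49) = 1/(-3868) = -1/3868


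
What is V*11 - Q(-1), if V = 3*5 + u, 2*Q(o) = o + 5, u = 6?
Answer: 229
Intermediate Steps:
Q(o) = 5/2 + o/2 (Q(o) = (o + 5)/2 = (5 + o)/2 = 5/2 + o/2)
V = 21 (V = 3*5 + 6 = 15 + 6 = 21)
V*11 - Q(-1) = 21*11 - (5/2 + (½)*(-1)) = 231 - (5/2 - ½) = 231 - 1*2 = 231 - 2 = 229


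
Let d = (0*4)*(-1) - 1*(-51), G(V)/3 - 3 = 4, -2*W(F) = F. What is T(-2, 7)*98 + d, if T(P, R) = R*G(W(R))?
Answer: 14457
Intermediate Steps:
W(F) = -F/2
G(V) = 21 (G(V) = 9 + 3*4 = 9 + 12 = 21)
T(P, R) = 21*R (T(P, R) = R*21 = 21*R)
d = 51 (d = 0*(-1) + 51 = 0 + 51 = 51)
T(-2, 7)*98 + d = (21*7)*98 + 51 = 147*98 + 51 = 14406 + 51 = 14457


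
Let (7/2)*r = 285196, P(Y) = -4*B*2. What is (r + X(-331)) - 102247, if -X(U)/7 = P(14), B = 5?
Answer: -143377/7 ≈ -20482.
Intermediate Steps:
P(Y) = -40 (P(Y) = -4*5*2 = -20*2 = -40)
X(U) = 280 (X(U) = -7*(-40) = 280)
r = 570392/7 (r = (2/7)*285196 = 570392/7 ≈ 81485.)
(r + X(-331)) - 102247 = (570392/7 + 280) - 102247 = 572352/7 - 102247 = -143377/7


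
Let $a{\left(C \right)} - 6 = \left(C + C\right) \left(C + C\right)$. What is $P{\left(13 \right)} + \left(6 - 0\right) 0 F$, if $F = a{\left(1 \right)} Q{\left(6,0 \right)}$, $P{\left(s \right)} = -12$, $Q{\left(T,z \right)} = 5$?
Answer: $-12$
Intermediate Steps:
$a{\left(C \right)} = 6 + 4 C^{2}$ ($a{\left(C \right)} = 6 + \left(C + C\right) \left(C + C\right) = 6 + 2 C 2 C = 6 + 4 C^{2}$)
$F = 50$ ($F = \left(6 + 4 \cdot 1^{2}\right) 5 = \left(6 + 4 \cdot 1\right) 5 = \left(6 + 4\right) 5 = 10 \cdot 5 = 50$)
$P{\left(13 \right)} + \left(6 - 0\right) 0 F = -12 + \left(6 - 0\right) 0 \cdot 50 = -12 + \left(6 + 0\right) 0 \cdot 50 = -12 + 6 \cdot 0 \cdot 50 = -12 + 0 \cdot 50 = -12 + 0 = -12$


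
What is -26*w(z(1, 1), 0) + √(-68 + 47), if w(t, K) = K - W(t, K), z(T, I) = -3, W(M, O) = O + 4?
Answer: 104 + I*√21 ≈ 104.0 + 4.5826*I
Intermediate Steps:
W(M, O) = 4 + O
w(t, K) = -4 (w(t, K) = K - (4 + K) = K + (-4 - K) = -4)
-26*w(z(1, 1), 0) + √(-68 + 47) = -26*(-4) + √(-68 + 47) = 104 + √(-21) = 104 + I*√21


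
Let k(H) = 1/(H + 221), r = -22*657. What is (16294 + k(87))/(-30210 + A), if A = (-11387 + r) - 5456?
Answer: -5018553/18944156 ≈ -0.26491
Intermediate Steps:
r = -14454
k(H) = 1/(221 + H)
A = -31297 (A = (-11387 - 14454) - 5456 = -25841 - 5456 = -31297)
(16294 + k(87))/(-30210 + A) = (16294 + 1/(221 + 87))/(-30210 - 31297) = (16294 + 1/308)/(-61507) = (16294 + 1/308)*(-1/61507) = (5018553/308)*(-1/61507) = -5018553/18944156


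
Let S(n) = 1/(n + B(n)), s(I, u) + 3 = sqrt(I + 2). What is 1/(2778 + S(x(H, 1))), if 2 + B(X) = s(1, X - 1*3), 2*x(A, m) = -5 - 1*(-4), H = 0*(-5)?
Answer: 75695/210265432 + sqrt(3)/210265432 ≈ 0.00036001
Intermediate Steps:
H = 0
s(I, u) = -3 + sqrt(2 + I) (s(I, u) = -3 + sqrt(I + 2) = -3 + sqrt(2 + I))
x(A, m) = -1/2 (x(A, m) = (-5 - 1*(-4))/2 = (-5 + 4)/2 = (1/2)*(-1) = -1/2)
B(X) = -5 + sqrt(3) (B(X) = -2 + (-3 + sqrt(2 + 1)) = -2 + (-3 + sqrt(3)) = -5 + sqrt(3))
S(n) = 1/(-5 + n + sqrt(3)) (S(n) = 1/(n + (-5 + sqrt(3))) = 1/(-5 + n + sqrt(3)))
1/(2778 + S(x(H, 1))) = 1/(2778 + 1/(-5 - 1/2 + sqrt(3))) = 1/(2778 + 1/(-11/2 + sqrt(3)))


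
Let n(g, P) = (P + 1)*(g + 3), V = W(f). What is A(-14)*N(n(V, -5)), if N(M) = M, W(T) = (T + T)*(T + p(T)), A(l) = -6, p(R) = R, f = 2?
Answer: 456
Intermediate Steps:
W(T) = 4*T² (W(T) = (T + T)*(T + T) = (2*T)*(2*T) = 4*T²)
V = 16 (V = 4*2² = 4*4 = 16)
n(g, P) = (1 + P)*(3 + g)
A(-14)*N(n(V, -5)) = -6*(3 + 16 + 3*(-5) - 5*16) = -6*(3 + 16 - 15 - 80) = -6*(-76) = 456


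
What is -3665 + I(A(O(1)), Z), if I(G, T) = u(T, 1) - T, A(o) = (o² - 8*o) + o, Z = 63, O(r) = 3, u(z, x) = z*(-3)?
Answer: -3917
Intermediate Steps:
u(z, x) = -3*z
A(o) = o² - 7*o
I(G, T) = -4*T (I(G, T) = -3*T - T = -4*T)
-3665 + I(A(O(1)), Z) = -3665 - 4*63 = -3665 - 252 = -3917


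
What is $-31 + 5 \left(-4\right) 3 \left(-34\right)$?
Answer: $2009$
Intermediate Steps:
$-31 + 5 \left(-4\right) 3 \left(-34\right) = -31 + \left(-20\right) 3 \left(-34\right) = -31 - -2040 = -31 + 2040 = 2009$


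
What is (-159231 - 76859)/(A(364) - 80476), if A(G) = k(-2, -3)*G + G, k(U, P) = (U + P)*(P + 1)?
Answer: 118045/38236 ≈ 3.0873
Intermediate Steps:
k(U, P) = (1 + P)*(P + U) (k(U, P) = (P + U)*(1 + P) = (1 + P)*(P + U))
A(G) = 11*G (A(G) = (-3 - 2 + (-3)² - 3*(-2))*G + G = (-3 - 2 + 9 + 6)*G + G = 10*G + G = 11*G)
(-159231 - 76859)/(A(364) - 80476) = (-159231 - 76859)/(11*364 - 80476) = -236090/(4004 - 80476) = -236090/(-76472) = -236090*(-1/76472) = 118045/38236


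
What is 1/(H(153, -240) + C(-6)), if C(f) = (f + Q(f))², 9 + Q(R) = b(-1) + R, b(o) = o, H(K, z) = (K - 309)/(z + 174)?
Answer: 11/5350 ≈ 0.0020561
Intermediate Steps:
H(K, z) = (-309 + K)/(174 + z)
Q(R) = -10 + R (Q(R) = -9 + (-1 + R) = -10 + R)
C(f) = (-10 + 2*f)² (C(f) = (f + (-10 + f))² = (-10 + 2*f)²)
1/(H(153, -240) + C(-6)) = 1/((-309 + 153)/(174 - 240) + 4*(-5 - 6)²) = 1/(-156/(-66) + 4*(-11)²) = 1/(-1/66*(-156) + 4*121) = 1/(26/11 + 484) = 1/(5350/11) = 11/5350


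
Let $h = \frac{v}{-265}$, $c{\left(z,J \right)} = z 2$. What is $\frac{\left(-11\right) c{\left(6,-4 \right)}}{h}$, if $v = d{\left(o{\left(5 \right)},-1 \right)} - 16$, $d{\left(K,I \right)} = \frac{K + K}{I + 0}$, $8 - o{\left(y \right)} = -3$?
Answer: $- \frac{17490}{19} \approx -920.53$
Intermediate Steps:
$o{\left(y \right)} = 11$ ($o{\left(y \right)} = 8 - -3 = 8 + 3 = 11$)
$d{\left(K,I \right)} = \frac{2 K}{I}$
$c{\left(z,J \right)} = 2 z$
$v = -38$ ($v = 2 \cdot 11 \frac{1}{-1} - 16 = 2 \cdot 11 \left(-1\right) - 16 = -22 - 16 = -38$)
$h = \frac{38}{265}$ ($h = - \frac{38}{-265} = \left(-38\right) \left(- \frac{1}{265}\right) = \frac{38}{265} \approx 0.1434$)
$\frac{\left(-11\right) c{\left(6,-4 \right)}}{h} = \frac{\left(-11\right) 2 \cdot 6}{\frac{38}{265}} = \left(-11\right) 12 \cdot \frac{265}{38} = \left(-132\right) \frac{265}{38} = - \frac{17490}{19}$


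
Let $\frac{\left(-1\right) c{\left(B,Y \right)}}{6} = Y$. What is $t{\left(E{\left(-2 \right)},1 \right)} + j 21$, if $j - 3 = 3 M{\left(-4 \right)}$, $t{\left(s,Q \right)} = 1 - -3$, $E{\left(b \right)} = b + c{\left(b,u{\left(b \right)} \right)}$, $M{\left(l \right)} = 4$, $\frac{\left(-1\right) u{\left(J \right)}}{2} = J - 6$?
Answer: $319$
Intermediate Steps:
$u{\left(J \right)} = 12 - 2 J$ ($u{\left(J \right)} = - 2 \left(J - 6\right) = - 2 \left(-6 + J\right) = 12 - 2 J$)
$c{\left(B,Y \right)} = - 6 Y$
$E{\left(b \right)} = -72 + 13 b$ ($E{\left(b \right)} = b - 6 \left(12 - 2 b\right) = b + \left(-72 + 12 b\right) = -72 + 13 b$)
$t{\left(s,Q \right)} = 4$ ($t{\left(s,Q \right)} = 1 + 3 = 4$)
$j = 15$ ($j = 3 + 3 \cdot 4 = 3 + 12 = 15$)
$t{\left(E{\left(-2 \right)},1 \right)} + j 21 = 4 + 15 \cdot 21 = 4 + 315 = 319$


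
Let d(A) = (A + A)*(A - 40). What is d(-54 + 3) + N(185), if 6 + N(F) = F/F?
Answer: 9277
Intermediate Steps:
N(F) = -5 (N(F) = -6 + F/F = -6 + 1 = -5)
d(A) = 2*A*(-40 + A) (d(A) = (2*A)*(-40 + A) = 2*A*(-40 + A))
d(-54 + 3) + N(185) = 2*(-54 + 3)*(-40 + (-54 + 3)) - 5 = 2*(-51)*(-40 - 51) - 5 = 2*(-51)*(-91) - 5 = 9282 - 5 = 9277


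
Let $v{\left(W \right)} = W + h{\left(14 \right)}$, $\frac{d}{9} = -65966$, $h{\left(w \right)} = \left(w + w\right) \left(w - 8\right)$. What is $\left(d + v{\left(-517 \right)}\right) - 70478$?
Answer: $-664521$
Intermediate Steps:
$h{\left(w \right)} = 2 w \left(-8 + w\right)$
$d = -593694$ ($d = 9 \left(-65966\right) = -593694$)
$v{\left(W \right)} = 168 + W$ ($v{\left(W \right)} = W + 2 \cdot 14 \left(-8 + 14\right) = W + 2 \cdot 14 \cdot 6 = W + 168 = 168 + W$)
$\left(d + v{\left(-517 \right)}\right) - 70478 = \left(-593694 + \left(168 - 517\right)\right) - 70478 = \left(-593694 - 349\right) - 70478 = -594043 - 70478 = -664521$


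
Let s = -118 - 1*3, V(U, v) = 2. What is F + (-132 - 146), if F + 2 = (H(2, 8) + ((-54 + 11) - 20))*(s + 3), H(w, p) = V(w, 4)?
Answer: 6918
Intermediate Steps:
s = -121 (s = -118 - 3 = -121)
H(w, p) = 2
F = 7196 (F = -2 + (2 + ((-54 + 11) - 20))*(-121 + 3) = -2 + (2 + (-43 - 20))*(-118) = -2 + (2 - 63)*(-118) = -2 - 61*(-118) = -2 + 7198 = 7196)
F + (-132 - 146) = 7196 + (-132 - 146) = 7196 - 278 = 6918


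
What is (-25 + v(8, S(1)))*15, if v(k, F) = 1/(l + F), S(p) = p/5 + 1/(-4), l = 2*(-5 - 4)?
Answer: -135675/361 ≈ -375.83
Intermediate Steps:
l = -18 (l = 2*(-9) = -18)
S(p) = -¼ + p/5 (S(p) = p*(⅕) + 1*(-¼) = p/5 - ¼ = -¼ + p/5)
v(k, F) = 1/(-18 + F)
(-25 + v(8, S(1)))*15 = (-25 + 1/(-18 + (-¼ + (⅕)*1)))*15 = (-25 + 1/(-18 + (-¼ + ⅕)))*15 = (-25 + 1/(-18 - 1/20))*15 = (-25 + 1/(-361/20))*15 = (-25 - 20/361)*15 = -9045/361*15 = -135675/361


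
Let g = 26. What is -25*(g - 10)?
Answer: -400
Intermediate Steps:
-25*(g - 10) = -25*(26 - 10) = -25*16 = -400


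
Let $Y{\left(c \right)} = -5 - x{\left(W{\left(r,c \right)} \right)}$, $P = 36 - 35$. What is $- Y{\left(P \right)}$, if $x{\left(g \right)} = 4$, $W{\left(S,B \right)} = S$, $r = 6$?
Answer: $9$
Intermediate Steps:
$P = 1$
$Y{\left(c \right)} = -9$ ($Y{\left(c \right)} = -5 - 4 = -9$)
$- Y{\left(P \right)} = \left(-1\right) \left(-9\right) = 9$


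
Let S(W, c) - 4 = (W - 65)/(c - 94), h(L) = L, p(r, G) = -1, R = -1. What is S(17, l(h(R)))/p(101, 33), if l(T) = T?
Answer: -428/95 ≈ -4.5053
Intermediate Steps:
S(W, c) = 4 + (-65 + W)/(-94 + c) (S(W, c) = 4 + (W - 65)/(c - 94) = 4 + (-65 + W)/(-94 + c))
S(17, l(h(R)))/p(101, 33) = ((-441 + 17 + 4*(-1))/(-94 - 1))/(-1) = ((-441 + 17 - 4)/(-95))*(-1) = -1/95*(-428)*(-1) = (428/95)*(-1) = -428/95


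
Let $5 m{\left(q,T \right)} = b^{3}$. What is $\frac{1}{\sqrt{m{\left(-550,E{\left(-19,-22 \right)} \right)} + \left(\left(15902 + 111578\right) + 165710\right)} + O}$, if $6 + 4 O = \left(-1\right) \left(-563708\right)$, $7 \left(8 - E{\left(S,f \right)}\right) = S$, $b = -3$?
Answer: $\frac{2818510}{397194067313} - \frac{4 \sqrt{7329615}}{397194067313} \approx 7.0688 \cdot 10^{-6}$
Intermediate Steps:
$E{\left(S,f \right)} = 8 - \frac{S}{7}$
$m{\left(q,T \right)} = - \frac{27}{5}$ ($m{\left(q,T \right)} = \frac{\left(-3\right)^{3}}{5} = \frac{1}{5} \left(-27\right) = - \frac{27}{5}$)
$O = \frac{281851}{2}$ ($O = - \frac{3}{2} + \frac{\left(-1\right) \left(-563708\right)}{4} = - \frac{3}{2} + \frac{1}{4} \cdot 563708 = - \frac{3}{2} + 140927 = \frac{281851}{2} \approx 1.4093 \cdot 10^{5}$)
$\frac{1}{\sqrt{m{\left(-550,E{\left(-19,-22 \right)} \right)} + \left(\left(15902 + 111578\right) + 165710\right)} + O} = \frac{1}{\sqrt{- \frac{27}{5} + \left(\left(15902 + 111578\right) + 165710\right)} + \frac{281851}{2}} = \frac{1}{\sqrt{- \frac{27}{5} + \left(127480 + 165710\right)} + \frac{281851}{2}} = \frac{1}{\sqrt{- \frac{27}{5} + 293190} + \frac{281851}{2}} = \frac{1}{\sqrt{\frac{1465923}{5}} + \frac{281851}{2}} = \frac{1}{\frac{\sqrt{7329615}}{5} + \frac{281851}{2}} = \frac{1}{\frac{281851}{2} + \frac{\sqrt{7329615}}{5}}$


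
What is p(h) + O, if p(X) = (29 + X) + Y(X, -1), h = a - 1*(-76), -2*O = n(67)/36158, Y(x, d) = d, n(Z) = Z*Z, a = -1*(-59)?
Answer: 11783019/72316 ≈ 162.94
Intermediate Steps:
a = 59
n(Z) = Z²
O = -4489/72316 (O = -67²/(2*36158) = -4489/(2*36158) = -½*4489/36158 = -4489/72316 ≈ -0.062075)
h = 135 (h = 59 - 1*(-76) = 59 + 76 = 135)
p(X) = 28 + X (p(X) = (29 + X) - 1 = 28 + X)
p(h) + O = (28 + 135) - 4489/72316 = 163 - 4489/72316 = 11783019/72316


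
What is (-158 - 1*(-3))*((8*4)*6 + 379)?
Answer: -88505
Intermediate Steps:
(-158 - 1*(-3))*((8*4)*6 + 379) = (-158 + 3)*(32*6 + 379) = -155*(192 + 379) = -155*571 = -88505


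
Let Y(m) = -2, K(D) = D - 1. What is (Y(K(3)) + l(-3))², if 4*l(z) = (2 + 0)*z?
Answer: 49/4 ≈ 12.250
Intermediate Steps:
K(D) = -1 + D
l(z) = z/2 (l(z) = ((2 + 0)*z)/4 = (2*z)/4 = z/2)
(Y(K(3)) + l(-3))² = (-2 + (½)*(-3))² = (-2 - 3/2)² = (-7/2)² = 49/4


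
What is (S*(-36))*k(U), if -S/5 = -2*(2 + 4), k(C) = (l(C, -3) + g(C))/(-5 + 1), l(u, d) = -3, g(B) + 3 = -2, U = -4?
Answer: -4320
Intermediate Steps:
g(B) = -5 (g(B) = -3 - 2 = -5)
k(C) = 2 (k(C) = (-3 - 5)/(-5 + 1) = -8/(-4) = -8*(-1/4) = 2)
S = 60 (S = -(-10)*(2 + 4) = -(-10)*6 = -5*(-12) = 60)
(S*(-36))*k(U) = (60*(-36))*2 = -2160*2 = -4320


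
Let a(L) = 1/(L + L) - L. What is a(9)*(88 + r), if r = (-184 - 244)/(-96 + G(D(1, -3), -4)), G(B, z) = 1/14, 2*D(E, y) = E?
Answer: -3332056/4029 ≈ -827.02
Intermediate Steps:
D(E, y) = E/2
G(B, z) = 1/14
a(L) = 1/(2*L) - L
r = 5992/1343 (r = (-184 - 244)/(-96 + 1/14) = -428/(-1343/14) = -428*(-14/1343) = 5992/1343 ≈ 4.4617)
a(9)*(88 + r) = ((½)/9 - 1*9)*(88 + 5992/1343) = ((½)*(⅑) - 9)*(124176/1343) = (1/18 - 9)*(124176/1343) = -161/18*124176/1343 = -3332056/4029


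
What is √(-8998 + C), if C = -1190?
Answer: 6*I*√283 ≈ 100.94*I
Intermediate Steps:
√(-8998 + C) = √(-8998 - 1190) = √(-10188) = 6*I*√283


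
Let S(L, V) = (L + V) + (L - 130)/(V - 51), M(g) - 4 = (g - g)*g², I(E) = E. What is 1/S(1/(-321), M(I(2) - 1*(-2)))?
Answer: 15087/102032 ≈ 0.14787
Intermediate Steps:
M(g) = 4 (M(g) = 4 + (g - g)*g² = 4 + 0*g² = 4 + 0 = 4)
S(L, V) = L + V + (-130 + L)/(-51 + V) (S(L, V) = (L + V) + (-130 + L)/(-51 + V) = L + V + (-130 + L)/(-51 + V))
1/S(1/(-321), M(I(2) - 1*(-2))) = 1/((-130 + 4² - 51*4 - 50/(-321) + 4/(-321))/(-51 + 4)) = 1/((-130 + 16 - 204 - 50*(-1/321) - 1/321*4)/(-47)) = 1/(-(-130 + 16 - 204 + 50/321 - 4/321)/47) = 1/(-1/47*(-102032/321)) = 1/(102032/15087) = 15087/102032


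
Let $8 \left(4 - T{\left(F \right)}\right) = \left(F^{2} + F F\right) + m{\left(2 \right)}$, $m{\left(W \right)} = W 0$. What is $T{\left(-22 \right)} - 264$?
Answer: $-381$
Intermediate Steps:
$m{\left(W \right)} = 0$
$T{\left(F \right)} = 4 - \frac{F^{2}}{4}$ ($T{\left(F \right)} = 4 - \frac{\left(F^{2} + F F\right) + 0}{8} = 4 - \frac{\left(F^{2} + F^{2}\right) + 0}{8} = 4 - \frac{2 F^{2} + 0}{8} = 4 - \frac{2 F^{2}}{8} = 4 - \frac{F^{2}}{4}$)
$T{\left(-22 \right)} - 264 = \left(4 - \frac{\left(-22\right)^{2}}{4}\right) - 264 = \left(4 - 121\right) - 264 = -117 - 264 = -381$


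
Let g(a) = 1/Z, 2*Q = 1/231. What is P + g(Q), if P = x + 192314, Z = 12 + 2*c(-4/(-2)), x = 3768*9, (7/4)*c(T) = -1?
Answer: 17193183/76 ≈ 2.2623e+5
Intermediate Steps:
c(T) = -4/7 (c(T) = (4/7)*(-1) = -4/7)
x = 33912
Z = 76/7 (Z = 12 + 2*(-4/7) = 12 - 8/7 = 76/7 ≈ 10.857)
Q = 1/462 (Q = (½)/231 = (½)*(1/231) = 1/462 ≈ 0.0021645)
g(a) = 7/76 (g(a) = 1/(76/7) = 7/76)
P = 226226 (P = 33912 + 192314 = 226226)
P + g(Q) = 226226 + 7/76 = 17193183/76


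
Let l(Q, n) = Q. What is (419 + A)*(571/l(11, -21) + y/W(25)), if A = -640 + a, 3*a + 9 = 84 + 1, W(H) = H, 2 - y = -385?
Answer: -10878284/825 ≈ -13186.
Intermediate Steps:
y = 387 (y = 2 - 1*(-385) = 2 + 385 = 387)
a = 76/3 (a = -3 + (84 + 1)/3 = -3 + (⅓)*85 = -3 + 85/3 = 76/3 ≈ 25.333)
A = -1844/3 (A = -640 + 76/3 = -1844/3 ≈ -614.67)
(419 + A)*(571/l(11, -21) + y/W(25)) = (419 - 1844/3)*(571/11 + 387/25) = -587*(571*(1/11) + 387*(1/25))/3 = -587*(571/11 + 387/25)/3 = -587/3*18532/275 = -10878284/825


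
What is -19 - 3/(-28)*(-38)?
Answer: -323/14 ≈ -23.071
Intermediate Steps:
-19 - 3/(-28)*(-38) = -19 - 3*(-1/28)*(-38) = -19 + (3/28)*(-38) = -19 - 57/14 = -323/14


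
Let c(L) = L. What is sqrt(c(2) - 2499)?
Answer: I*sqrt(2497) ≈ 49.97*I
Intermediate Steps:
sqrt(c(2) - 2499) = sqrt(2 - 2499) = sqrt(-2497) = I*sqrt(2497)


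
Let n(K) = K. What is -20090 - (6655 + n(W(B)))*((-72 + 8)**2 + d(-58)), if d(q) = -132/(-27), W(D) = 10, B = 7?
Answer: -246172630/9 ≈ -2.7353e+7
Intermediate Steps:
d(q) = 44/9 (d(q) = -132*(-1/27) = 44/9)
-20090 - (6655 + n(W(B)))*((-72 + 8)**2 + d(-58)) = -20090 - (6655 + 10)*((-72 + 8)**2 + 44/9) = -20090 - 6665*((-64)**2 + 44/9) = -20090 - 6665*(4096 + 44/9) = -20090 - 6665*36908/9 = -20090 - 1*245991820/9 = -20090 - 245991820/9 = -246172630/9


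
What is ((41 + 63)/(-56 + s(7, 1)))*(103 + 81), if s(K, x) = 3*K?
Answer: -19136/35 ≈ -546.74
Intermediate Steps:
((41 + 63)/(-56 + s(7, 1)))*(103 + 81) = ((41 + 63)/(-56 + 3*7))*(103 + 81) = (104/(-56 + 21))*184 = (104/(-35))*184 = (104*(-1/35))*184 = -104/35*184 = -19136/35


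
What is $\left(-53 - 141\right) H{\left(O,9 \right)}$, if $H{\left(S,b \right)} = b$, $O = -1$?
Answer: $-1746$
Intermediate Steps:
$\left(-53 - 141\right) H{\left(O,9 \right)} = \left(-53 - 141\right) 9 = \left(-194\right) 9 = -1746$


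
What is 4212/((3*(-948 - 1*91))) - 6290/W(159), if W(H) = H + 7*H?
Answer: -4160599/660804 ≈ -6.2963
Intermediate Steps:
W(H) = 8*H
4212/((3*(-948 - 1*91))) - 6290/W(159) = 4212/((3*(-948 - 1*91))) - 6290/(8*159) = 4212/((3*(-948 - 91))) - 6290/1272 = 4212/((3*(-1039))) - 6290*1/1272 = 4212/(-3117) - 3145/636 = 4212*(-1/3117) - 3145/636 = -1404/1039 - 3145/636 = -4160599/660804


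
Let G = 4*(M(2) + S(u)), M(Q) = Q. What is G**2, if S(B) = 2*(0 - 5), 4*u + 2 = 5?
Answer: 1024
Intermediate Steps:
u = 3/4 (u = -1/2 + (1/4)*5 = -1/2 + 5/4 = 3/4 ≈ 0.75000)
S(B) = -10 (S(B) = 2*(-5) = -10)
G = -32 (G = 4*(2 - 10) = 4*(-8) = -32)
G**2 = (-32)**2 = 1024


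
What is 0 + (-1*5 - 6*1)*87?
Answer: -957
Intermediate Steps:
0 + (-1*5 - 6*1)*87 = 0 + (-5 - 6)*87 = 0 - 11*87 = 0 - 957 = -957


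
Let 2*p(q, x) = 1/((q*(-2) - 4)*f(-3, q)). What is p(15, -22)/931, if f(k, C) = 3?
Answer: -1/189924 ≈ -5.2653e-6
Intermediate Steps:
p(q, x) = 1/(2*(-12 - 6*q)) (p(q, x) = 1/(2*(((q*(-2) - 4)*3))) = 1/(2*(((-2*q - 4)*3))) = 1/(2*(((-4 - 2*q)*3))) = 1/(2*(-12 - 6*q)))
p(15, -22)/931 = -1/(24 + 12*15)/931 = -1/(24 + 180)*(1/931) = -1/204*(1/931) = -1*1/204*(1/931) = -1/204*1/931 = -1/189924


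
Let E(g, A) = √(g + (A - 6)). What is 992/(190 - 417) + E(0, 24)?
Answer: -992/227 + 3*√2 ≈ -0.12740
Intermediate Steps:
E(g, A) = √(-6 + A + g) (E(g, A) = √(g + (-6 + A)) = √(-6 + A + g))
992/(190 - 417) + E(0, 24) = 992/(190 - 417) + √(-6 + 24 + 0) = 992/(-227) + √18 = 992*(-1/227) + 3*√2 = -992/227 + 3*√2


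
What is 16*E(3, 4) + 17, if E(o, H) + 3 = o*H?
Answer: 161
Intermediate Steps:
E(o, H) = -3 + H*o (E(o, H) = -3 + o*H = -3 + H*o)
16*E(3, 4) + 17 = 16*(-3 + 4*3) + 17 = 16*(-3 + 12) + 17 = 16*9 + 17 = 144 + 17 = 161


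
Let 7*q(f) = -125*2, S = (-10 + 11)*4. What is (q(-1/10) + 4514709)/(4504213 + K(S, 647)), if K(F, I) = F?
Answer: 31602713/31529519 ≈ 1.0023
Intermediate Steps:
S = 4 (S = 1*4 = 4)
q(f) = -250/7 (q(f) = (-125*2)/7 = (⅐)*(-250) = -250/7)
(q(-1/10) + 4514709)/(4504213 + K(S, 647)) = (-250/7 + 4514709)/(4504213 + 4) = (31602713/7)/4504217 = (31602713/7)*(1/4504217) = 31602713/31529519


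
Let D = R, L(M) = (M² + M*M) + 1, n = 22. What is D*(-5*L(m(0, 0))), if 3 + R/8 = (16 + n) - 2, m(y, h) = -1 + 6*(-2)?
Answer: -447480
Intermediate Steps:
m(y, h) = -13 (m(y, h) = -1 - 12 = -13)
L(M) = 1 + 2*M² (L(M) = (M² + M²) + 1 = 2*M² + 1 = 1 + 2*M²)
R = 264 (R = -24 + 8*((16 + 22) - 2) = -24 + 8*(38 - 2) = -24 + 8*36 = -24 + 288 = 264)
D = 264
D*(-5*L(m(0, 0))) = 264*(-5*(1 + 2*(-13)²)) = 264*(-5*(1 + 2*169)) = 264*(-5*(1 + 338)) = 264*(-5*339) = 264*(-1695) = -447480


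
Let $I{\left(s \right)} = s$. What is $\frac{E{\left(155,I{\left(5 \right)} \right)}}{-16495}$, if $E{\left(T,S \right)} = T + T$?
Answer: $- \frac{62}{3299} \approx -0.018794$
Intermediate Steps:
$E{\left(T,S \right)} = 2 T$
$\frac{E{\left(155,I{\left(5 \right)} \right)}}{-16495} = \frac{2 \cdot 155}{-16495} = 310 \left(- \frac{1}{16495}\right) = - \frac{62}{3299}$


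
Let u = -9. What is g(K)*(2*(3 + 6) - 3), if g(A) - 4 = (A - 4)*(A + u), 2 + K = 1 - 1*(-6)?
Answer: 0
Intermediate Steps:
K = 5 (K = -2 + (1 - 1*(-6)) = -2 + (1 + 6) = -2 + 7 = 5)
g(A) = 4 + (-9 + A)*(-4 + A) (g(A) = 4 + (A - 4)*(A - 9) = 4 + (-4 + A)*(-9 + A) = 4 + (-9 + A)*(-4 + A))
g(K)*(2*(3 + 6) - 3) = (40 + 5² - 13*5)*(2*(3 + 6) - 3) = (40 + 25 - 65)*(2*9 - 3) = 0*(18 - 3) = 0*15 = 0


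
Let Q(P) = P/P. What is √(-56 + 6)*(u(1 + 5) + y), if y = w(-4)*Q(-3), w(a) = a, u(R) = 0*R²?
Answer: -20*I*√2 ≈ -28.284*I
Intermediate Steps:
u(R) = 0
Q(P) = 1
y = -4 (y = -4*1 = -4)
√(-56 + 6)*(u(1 + 5) + y) = √(-56 + 6)*(0 - 4) = √(-50)*(-4) = (5*I*√2)*(-4) = -20*I*√2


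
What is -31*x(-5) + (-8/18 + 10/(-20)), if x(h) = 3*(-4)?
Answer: 6679/18 ≈ 371.06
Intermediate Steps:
x(h) = -12
-31*x(-5) + (-8/18 + 10/(-20)) = -31*(-12) + (-8/18 + 10/(-20)) = 372 + (-8*1/18 + 10*(-1/20)) = 372 + (-4/9 - 1/2) = 372 - 17/18 = 6679/18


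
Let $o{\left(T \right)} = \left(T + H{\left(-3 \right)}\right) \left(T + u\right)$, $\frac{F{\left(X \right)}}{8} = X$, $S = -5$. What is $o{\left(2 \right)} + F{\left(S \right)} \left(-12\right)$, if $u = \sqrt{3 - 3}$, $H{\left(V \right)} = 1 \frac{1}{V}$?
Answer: $\frac{1450}{3} \approx 483.33$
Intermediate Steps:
$H{\left(V \right)} = \frac{1}{V}$
$u = 0$ ($u = \sqrt{0} = 0$)
$F{\left(X \right)} = 8 X$
$o{\left(T \right)} = T \left(- \frac{1}{3} + T\right)$ ($o{\left(T \right)} = \left(T + \frac{1}{-3}\right) \left(T + 0\right) = \left(T - \frac{1}{3}\right) T = \left(- \frac{1}{3} + T\right) T = T \left(- \frac{1}{3} + T\right)$)
$o{\left(2 \right)} + F{\left(S \right)} \left(-12\right) = 2 \left(- \frac{1}{3} + 2\right) + 8 \left(-5\right) \left(-12\right) = 2 \cdot \frac{5}{3} - -480 = \frac{10}{3} + 480 = \frac{1450}{3}$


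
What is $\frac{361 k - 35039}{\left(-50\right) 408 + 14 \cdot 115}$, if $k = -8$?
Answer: $\frac{37927}{18790} \approx 2.0185$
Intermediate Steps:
$\frac{361 k - 35039}{\left(-50\right) 408 + 14 \cdot 115} = \frac{361 \left(-8\right) - 35039}{\left(-50\right) 408 + 14 \cdot 115} = \frac{-2888 - 35039}{-20400 + 1610} = - \frac{37927}{-18790} = \left(-37927\right) \left(- \frac{1}{18790}\right) = \frac{37927}{18790}$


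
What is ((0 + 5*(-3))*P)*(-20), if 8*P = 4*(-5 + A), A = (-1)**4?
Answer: -600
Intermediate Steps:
A = 1
P = -2 (P = (4*(-5 + 1))/8 = (4*(-4))/8 = (1/8)*(-16) = -2)
((0 + 5*(-3))*P)*(-20) = ((0 + 5*(-3))*(-2))*(-20) = ((0 - 15)*(-2))*(-20) = -15*(-2)*(-20) = 30*(-20) = -600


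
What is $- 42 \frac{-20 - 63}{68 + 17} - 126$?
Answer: $- \frac{7224}{85} \approx -84.988$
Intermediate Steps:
$- 42 \frac{-20 - 63}{68 + 17} - 126 = - 42 \left(- \frac{83}{85}\right) - 126 = - 42 \left(\left(-83\right) \frac{1}{85}\right) - 126 = \left(-42\right) \left(- \frac{83}{85}\right) - 126 = \frac{3486}{85} - 126 = - \frac{7224}{85}$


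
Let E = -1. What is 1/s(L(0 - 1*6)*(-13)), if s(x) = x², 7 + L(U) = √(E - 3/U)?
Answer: 4/(169*(14 - I*√2)²) ≈ 0.00011712 + 2.3906e-5*I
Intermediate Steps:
L(U) = -7 + √(-1 - 3/U)
1/s(L(0 - 1*6)*(-13)) = 1/(((-7 + √((-3 - (0 - 1*6))/(0 - 1*6)))*(-13))²) = 1/(((-7 + √((-3 - (0 - 6))/(0 - 6)))*(-13))²) = 1/(((-7 + √((-3 - 1*(-6))/(-6)))*(-13))²) = 1/(((-7 + √(-(-3 + 6)/6))*(-13))²) = 1/(((-7 + √(-⅙*3))*(-13))²) = 1/(((-7 + √(-½))*(-13))²) = 1/(((-7 + I*√2/2)*(-13))²) = 1/((91 - 13*I*√2/2)²) = (91 - 13*I*√2/2)⁻²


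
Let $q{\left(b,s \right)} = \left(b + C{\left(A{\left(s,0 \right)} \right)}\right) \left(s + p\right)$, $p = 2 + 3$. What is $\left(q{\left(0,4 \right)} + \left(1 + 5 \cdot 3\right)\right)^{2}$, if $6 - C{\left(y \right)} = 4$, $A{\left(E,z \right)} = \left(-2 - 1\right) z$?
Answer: $1156$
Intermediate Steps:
$A{\left(E,z \right)} = - 3 z$
$C{\left(y \right)} = 2$ ($C{\left(y \right)} = 6 - 4 = 2$)
$p = 5$
$q{\left(b,s \right)} = \left(2 + b\right) \left(5 + s\right)$ ($q{\left(b,s \right)} = \left(b + 2\right) \left(s + 5\right) = \left(2 + b\right) \left(5 + s\right)$)
$\left(q{\left(0,4 \right)} + \left(1 + 5 \cdot 3\right)\right)^{2} = \left(\left(10 + 2 \cdot 4 + 5 \cdot 0 + 0 \cdot 4\right) + \left(1 + 5 \cdot 3\right)\right)^{2} = \left(\left(10 + 8 + 0 + 0\right) + \left(1 + 15\right)\right)^{2} = \left(18 + 16\right)^{2} = 34^{2} = 1156$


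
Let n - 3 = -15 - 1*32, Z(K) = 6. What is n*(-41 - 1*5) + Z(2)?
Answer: 2030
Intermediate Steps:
n = -44 (n = 3 + (-15 - 1*32) = 3 + (-15 - 32) = 3 - 47 = -44)
n*(-41 - 1*5) + Z(2) = -44*(-41 - 1*5) + 6 = -44*(-41 - 5) + 6 = -44*(-46) + 6 = 2024 + 6 = 2030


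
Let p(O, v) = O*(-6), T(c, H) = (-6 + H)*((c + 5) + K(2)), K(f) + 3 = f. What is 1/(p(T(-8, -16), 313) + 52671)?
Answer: 1/52143 ≈ 1.9178e-5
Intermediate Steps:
K(f) = -3 + f
T(c, H) = (-6 + H)*(4 + c) (T(c, H) = (-6 + H)*((c + 5) + (-3 + 2)) = (-6 + H)*((5 + c) - 1) = (-6 + H)*(4 + c))
p(O, v) = -6*O
1/(p(T(-8, -16), 313) + 52671) = 1/(-6*(-24 - 6*(-8) + 4*(-16) - 16*(-8)) + 52671) = 1/(-6*(-24 + 48 - 64 + 128) + 52671) = 1/(-6*88 + 52671) = 1/(-528 + 52671) = 1/52143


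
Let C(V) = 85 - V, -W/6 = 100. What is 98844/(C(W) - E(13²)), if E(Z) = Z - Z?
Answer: 98844/685 ≈ 144.30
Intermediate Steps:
W = -600 (W = -6*100 = -600)
E(Z) = 0
98844/(C(W) - E(13²)) = 98844/((85 - 1*(-600)) - 1*0) = 98844/((85 + 600) + 0) = 98844/(685 + 0) = 98844/685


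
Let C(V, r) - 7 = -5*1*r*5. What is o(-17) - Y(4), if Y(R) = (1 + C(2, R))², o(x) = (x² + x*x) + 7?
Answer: -7879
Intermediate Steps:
C(V, r) = 7 - 25*r (C(V, r) = 7 - 5*1*r*5 = 7 - 5*r*5 = 7 - 25*r)
o(x) = 7 + 2*x² (o(x) = (x² + x²) + 7 = 2*x² + 7 = 7 + 2*x²)
Y(R) = (8 - 25*R)² (Y(R) = (1 + (7 - 25*R))² = (8 - 25*R)²)
o(-17) - Y(4) = (7 + 2*(-17)²) - (-8 + 25*4)² = (7 + 2*289) - (-8 + 100)² = (7 + 578) - 1*92² = 585 - 1*8464 = 585 - 8464 = -7879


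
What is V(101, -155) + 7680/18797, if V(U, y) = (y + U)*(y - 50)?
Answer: 208090470/18797 ≈ 11070.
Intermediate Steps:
V(U, y) = (-50 + y)*(U + y) (V(U, y) = (U + y)*(-50 + y) = (-50 + y)*(U + y))
V(101, -155) + 7680/18797 = ((-155)² - 50*101 - 50*(-155) + 101*(-155)) + 7680/18797 = (24025 - 5050 + 7750 - 15655) + 7680*(1/18797) = 11070 + 7680/18797 = 208090470/18797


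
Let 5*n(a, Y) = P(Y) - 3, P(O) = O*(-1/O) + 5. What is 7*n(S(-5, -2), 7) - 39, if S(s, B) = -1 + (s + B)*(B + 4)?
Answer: -188/5 ≈ -37.600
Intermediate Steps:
P(O) = 4 (P(O) = -1 + 5 = 4)
S(s, B) = -1 + (4 + B)*(B + s) (S(s, B) = -1 + (B + s)*(4 + B) = -1 + (4 + B)*(B + s))
n(a, Y) = ⅕ (n(a, Y) = (4 - 3)/5 = (⅕)*1 = ⅕)
7*n(S(-5, -2), 7) - 39 = 7*(⅕) - 39 = 7/5 - 39 = -188/5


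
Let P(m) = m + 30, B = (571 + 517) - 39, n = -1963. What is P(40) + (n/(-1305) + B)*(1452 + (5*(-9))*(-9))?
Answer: 848622502/435 ≈ 1.9509e+6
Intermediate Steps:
B = 1049 (B = 1088 - 39 = 1049)
P(m) = 30 + m
P(40) + (n/(-1305) + B)*(1452 + (5*(-9))*(-9)) = (30 + 40) + (-1963/(-1305) + 1049)*(1452 + (5*(-9))*(-9)) = 70 + (-1963*(-1/1305) + 1049)*(1452 - 45*(-9)) = 70 + (1963/1305 + 1049)*(1452 + 405) = 70 + (1370908/1305)*1857 = 70 + 848592052/435 = 848622502/435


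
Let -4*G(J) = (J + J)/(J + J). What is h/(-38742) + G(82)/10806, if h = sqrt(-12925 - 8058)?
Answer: -1/43224 - I*sqrt(20983)/38742 ≈ -2.3135e-5 - 0.003739*I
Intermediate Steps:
h = I*sqrt(20983) (h = sqrt(-20983) = I*sqrt(20983) ≈ 144.85*I)
G(J) = -1/4 (G(J) = -(J + J)/(4*(J + J)) = -2*J/(4*(2*J)) = -2*J*1/(2*J)/4 = -1/4*1 = -1/4)
h/(-38742) + G(82)/10806 = (I*sqrt(20983))/(-38742) - 1/4/10806 = (I*sqrt(20983))*(-1/38742) - 1/4*1/10806 = -I*sqrt(20983)/38742 - 1/43224 = -1/43224 - I*sqrt(20983)/38742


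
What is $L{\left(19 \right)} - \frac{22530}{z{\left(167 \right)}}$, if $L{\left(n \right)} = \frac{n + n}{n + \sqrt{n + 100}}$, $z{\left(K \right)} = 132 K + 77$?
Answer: $\frac{478141}{243331} - \frac{19 \sqrt{119}}{121} \approx 0.25204$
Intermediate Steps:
$z{\left(K \right)} = 77 + 132 K$
$L{\left(n \right)} = \frac{2 n}{n + \sqrt{100 + n}}$
$L{\left(19 \right)} - \frac{22530}{z{\left(167 \right)}} = 2 \cdot 19 \frac{1}{19 + \sqrt{100 + 19}} - \frac{22530}{77 + 132 \cdot 167} = 2 \cdot 19 \frac{1}{19 + \sqrt{119}} - \frac{22530}{77 + 22044} = \frac{38}{19 + \sqrt{119}} - \frac{22530}{22121} = - \frac{22530}{22121} + \frac{38}{19 + \sqrt{119}}$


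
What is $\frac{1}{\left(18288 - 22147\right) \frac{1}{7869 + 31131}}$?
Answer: $- \frac{39000}{3859} \approx -10.106$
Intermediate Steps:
$\frac{1}{\left(18288 - 22147\right) \frac{1}{7869 + 31131}} = \frac{1}{\left(-3859\right) \frac{1}{39000}} = \frac{1}{- \frac{3859}{39000}} = - \frac{39000}{3859}$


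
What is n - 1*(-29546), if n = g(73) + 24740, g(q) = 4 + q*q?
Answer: 59619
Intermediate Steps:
g(q) = 4 + q²
n = 30073 (n = (4 + 73²) + 24740 = (4 + 5329) + 24740 = 5333 + 24740 = 30073)
n - 1*(-29546) = 30073 - 1*(-29546) = 30073 + 29546 = 59619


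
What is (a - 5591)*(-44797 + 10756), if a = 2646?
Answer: 100250745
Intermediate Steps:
(a - 5591)*(-44797 + 10756) = (2646 - 5591)*(-44797 + 10756) = -2945*(-34041) = 100250745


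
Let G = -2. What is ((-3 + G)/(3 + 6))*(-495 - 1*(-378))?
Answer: 65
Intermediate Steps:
((-3 + G)/(3 + 6))*(-495 - 1*(-378)) = ((-3 - 2)/(3 + 6))*(-495 - 1*(-378)) = (-5/9)*(-495 + 378) = -5*⅑*(-117) = -5/9*(-117) = 65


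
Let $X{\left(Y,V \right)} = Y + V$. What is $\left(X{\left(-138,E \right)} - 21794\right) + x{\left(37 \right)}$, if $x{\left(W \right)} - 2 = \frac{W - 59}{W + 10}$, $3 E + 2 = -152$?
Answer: $- \frac{3099434}{141} \approx -21982.0$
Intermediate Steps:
$E = - \frac{154}{3}$ ($E = - \frac{2}{3} + \frac{1}{3} \left(-152\right) = - \frac{2}{3} - \frac{152}{3} = - \frac{154}{3} \approx -51.333$)
$x{\left(W \right)} = 2 + \frac{-59 + W}{10 + W}$ ($x{\left(W \right)} = 2 + \frac{W - 59}{W + 10} = 2 + \frac{-59 + W}{10 + W}$)
$X{\left(Y,V \right)} = V + Y$
$\left(X{\left(-138,E \right)} - 21794\right) + x{\left(37 \right)} = \left(\left(- \frac{154}{3} - 138\right) - 21794\right) + \frac{3 \left(-13 + 37\right)}{10 + 37} = \left(- \frac{568}{3} - 21794\right) + 3 \cdot \frac{1}{47} \cdot 24 = - \frac{65950}{3} + 3 \cdot \frac{1}{47} \cdot 24 = - \frac{65950}{3} + \frac{72}{47} = - \frac{3099434}{141}$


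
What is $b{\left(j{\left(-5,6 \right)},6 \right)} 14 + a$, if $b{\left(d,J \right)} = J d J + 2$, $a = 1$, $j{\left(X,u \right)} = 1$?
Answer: $533$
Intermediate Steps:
$b{\left(d,J \right)} = 2 + d J^{2}$ ($b{\left(d,J \right)} = d J^{2} + 2 = 2 + d J^{2}$)
$b{\left(j{\left(-5,6 \right)},6 \right)} 14 + a = \left(2 + 1 \cdot 6^{2}\right) 14 + 1 = \left(2 + 1 \cdot 36\right) 14 + 1 = \left(2 + 36\right) 14 + 1 = 38 \cdot 14 + 1 = 532 + 1 = 533$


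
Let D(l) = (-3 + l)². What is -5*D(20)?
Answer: -1445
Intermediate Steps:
-5*D(20) = -5*(-3 + 20)² = -5*17² = -5*289 = -1445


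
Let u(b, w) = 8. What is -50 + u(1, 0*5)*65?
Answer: 470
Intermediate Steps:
-50 + u(1, 0*5)*65 = -50 + 8*65 = -50 + 520 = 470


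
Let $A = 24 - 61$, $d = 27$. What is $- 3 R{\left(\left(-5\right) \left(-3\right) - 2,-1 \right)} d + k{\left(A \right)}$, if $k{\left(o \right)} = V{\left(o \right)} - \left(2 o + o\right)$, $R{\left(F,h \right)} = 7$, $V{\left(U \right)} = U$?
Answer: $-493$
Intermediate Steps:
$A = -37$
$k{\left(o \right)} = - 2 o$ ($k{\left(o \right)} = o - \left(2 o + o\right) = o - 3 o = - 2 o$)
$- 3 R{\left(\left(-5\right) \left(-3\right) - 2,-1 \right)} d + k{\left(A \right)} = \left(-3\right) 7 \cdot 27 - -74 = \left(-21\right) 27 + 74 = -567 + 74 = -493$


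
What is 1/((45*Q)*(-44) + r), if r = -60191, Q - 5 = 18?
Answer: -1/105731 ≈ -9.4580e-6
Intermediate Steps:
Q = 23 (Q = 5 + 18 = 23)
1/((45*Q)*(-44) + r) = 1/((45*23)*(-44) - 60191) = 1/(1035*(-44) - 60191) = 1/(-45540 - 60191) = 1/(-105731) = -1/105731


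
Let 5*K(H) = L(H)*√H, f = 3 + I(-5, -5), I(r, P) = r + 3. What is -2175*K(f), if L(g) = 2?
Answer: -870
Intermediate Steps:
I(r, P) = 3 + r
f = 1 (f = 3 + (3 - 5) = 3 - 2 = 1)
K(H) = 2*√H/5 (K(H) = (2*√H)/5 = 2*√H/5)
-2175*K(f) = -870*√1 = -870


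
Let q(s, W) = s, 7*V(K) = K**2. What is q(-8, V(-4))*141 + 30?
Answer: -1098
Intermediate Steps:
V(K) = K**2/7
q(-8, V(-4))*141 + 30 = -8*141 + 30 = -1128 + 30 = -1098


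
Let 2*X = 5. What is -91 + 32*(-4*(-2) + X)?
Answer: 245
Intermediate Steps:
X = 5/2 (X = (½)*5 = 5/2 ≈ 2.5000)
-91 + 32*(-4*(-2) + X) = -91 + 32*(-4*(-2) + 5/2) = -91 + 32*(8 + 5/2) = -91 + 32*(21/2) = -91 + 336 = 245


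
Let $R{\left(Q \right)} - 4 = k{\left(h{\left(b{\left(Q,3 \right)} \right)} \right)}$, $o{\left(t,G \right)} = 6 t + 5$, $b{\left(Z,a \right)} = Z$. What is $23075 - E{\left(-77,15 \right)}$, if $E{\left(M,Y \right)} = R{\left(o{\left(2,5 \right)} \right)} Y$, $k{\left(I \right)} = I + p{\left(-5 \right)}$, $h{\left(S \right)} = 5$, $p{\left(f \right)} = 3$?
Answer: $22895$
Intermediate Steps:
$o{\left(t,G \right)} = 5 + 6 t$
$k{\left(I \right)} = 3 + I$ ($k{\left(I \right)} = I + 3 = 3 + I$)
$R{\left(Q \right)} = 12$ ($R{\left(Q \right)} = 4 + \left(3 + 5\right) = 4 + 8 = 12$)
$E{\left(M,Y \right)} = 12 Y$
$23075 - E{\left(-77,15 \right)} = 23075 - 12 \cdot 15 = 23075 - 180 = 22895$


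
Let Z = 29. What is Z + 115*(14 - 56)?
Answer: -4801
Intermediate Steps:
Z + 115*(14 - 56) = 29 + 115*(14 - 56) = 29 + 115*(-42) = 29 - 4830 = -4801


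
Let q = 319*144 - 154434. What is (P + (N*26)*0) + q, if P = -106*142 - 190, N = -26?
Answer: -123740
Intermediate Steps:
q = -108498 (q = 45936 - 154434 = -108498)
P = -15242 (P = -15052 - 190 = -15242)
(P + (N*26)*0) + q = (-15242 - 26*26*0) - 108498 = (-15242 - 676*0) - 108498 = (-15242 + 0) - 108498 = -15242 - 108498 = -123740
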